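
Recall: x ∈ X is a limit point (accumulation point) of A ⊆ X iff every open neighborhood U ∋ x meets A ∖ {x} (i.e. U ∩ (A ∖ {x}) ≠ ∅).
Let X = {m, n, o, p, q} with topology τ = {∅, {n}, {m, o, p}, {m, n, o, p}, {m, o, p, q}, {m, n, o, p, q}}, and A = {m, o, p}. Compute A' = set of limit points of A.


A' = {m, o, p, q}

For each x ∈ X, list the open sets U ∈ τ with x ∈ U, then check whether U ∩ (A ∖ {x}) ≠ ∅ for every such U.
  x = m: opens ∋ x are {m, o, p}, {m, n, o, p}, {m, o, p, q}, {m, n, o, p, q}; each meets A ∖ {m}, so x IS a limit point.
  x = n: open {n} ∋ x has {n} ∩ (A ∖ {n}) = ∅, so x is NOT a limit point.
  x = o: opens ∋ x are {m, o, p}, {m, n, o, p}, {m, o, p, q}, {m, n, o, p, q}; each meets A ∖ {o}, so x IS a limit point.
  x = p: opens ∋ x are {m, o, p}, {m, n, o, p}, {m, o, p, q}, {m, n, o, p, q}; each meets A ∖ {p}, so x IS a limit point.
  x = q: opens ∋ x are {m, o, p, q}, {m, n, o, p, q}; each meets A ∖ {q}, so x IS a limit point.
Collecting: A' = {m, o, p, q}.


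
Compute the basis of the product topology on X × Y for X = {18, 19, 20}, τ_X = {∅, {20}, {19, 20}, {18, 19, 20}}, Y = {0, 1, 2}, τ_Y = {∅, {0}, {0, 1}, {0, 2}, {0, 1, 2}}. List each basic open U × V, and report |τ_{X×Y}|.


Basis B = {∅ × ∅, {20} × {0}, {19, 20} × {0}, {20} × {0, 1}, {20} × {0, 2}, {18, 19, 20} × {0}, {20} × {0, 1, 2}, {19, 20} × {0, 1}, {19, 20} × {0, 2}, {18, 19, 20} × {0, 1}, {18, 19, 20} × {0, 2}, {19, 20} × {0, 1, 2}, {18, 19, 20} × {0, 1, 2}}; |τ_{X×Y}| = 30.

Enumerate products U × V with U ∈ τ_X, V ∈ τ_Y (deduplicated):
  ∅ × ∅ = {} (∅)
  {20} × {0} = {(20,0)}
  {19, 20} × {0} = {(19,0), (20,0)}
  {20} × {0, 1} = {(20,0), (20,1)}
  {20} × {0, 2} = {(20,0), (20,2)}
  {18, 19, 20} × {0} = {(18,0), (19,0), (20,0)}
  {20} × {0, 1, 2} = {(20,0), (20,1), (20,2)}
  {19, 20} × {0, 1} = {(19,0), (19,1), (20,0), (20,1)}
  {19, 20} × {0, 2} = {(19,0), (19,2), (20,0), (20,2)}
  {18, 19, 20} × {0, 1} = {(18,0), (18,1), (19,0), (19,1), (20,0), (20,1)}
  {18, 19, 20} × {0, 2} = {(18,0), (18,2), (19,0), (19,2), (20,0), (20,2)}
  {19, 20} × {0, 1, 2} = {(19,0), (19,1), (19,2), (20,0), (20,1), (20,2)}
  {18, 19, 20} × {0, 1, 2} = {(18,0), (18,1), (18,2), (19,0), (19,1), (19,2), (20,0), (20,1), (20,2)}
These 13 distinct sets form the basis B.
Close under arbitrary unions to get τ_{X×Y}; counting gives |τ_{X×Y}| = 30.


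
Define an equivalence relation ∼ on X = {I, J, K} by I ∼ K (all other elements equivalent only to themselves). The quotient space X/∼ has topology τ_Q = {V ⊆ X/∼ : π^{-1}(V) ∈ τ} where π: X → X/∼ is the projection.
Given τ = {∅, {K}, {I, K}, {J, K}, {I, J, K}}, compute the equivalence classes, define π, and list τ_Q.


X/∼ = {[I=K], [J]}; |τ_Q| = 3.

Equivalence classes: [I=K], [J].
Quotient map π: X → X/∼ sends I ↦ [I=K], J ↦ [J], K ↦ [I=K].
For each subset V ⊆ X/∼, compute π^{-1}(V) ⊆ X and check whether π^{-1}(V) ∈ τ. V is open in τ_Q iff π^{-1}(V) ∈ τ.
  V = {}: π^{-1}(V) = ∅ ∈ τ ✓.
  V = {[I=K]}: π^{-1}(V) = {I, K} ∈ τ ✓.
  V = {[J]}: π^{-1}(V) = {J} ∉ τ ✗.
  V = {[I=K], [J]}: π^{-1}(V) = {I, J, K} ∈ τ ✓.
Open sets in the quotient: τ_Q = {{}, {[I=K]}, {[I=K], [J]}} (3 elements).


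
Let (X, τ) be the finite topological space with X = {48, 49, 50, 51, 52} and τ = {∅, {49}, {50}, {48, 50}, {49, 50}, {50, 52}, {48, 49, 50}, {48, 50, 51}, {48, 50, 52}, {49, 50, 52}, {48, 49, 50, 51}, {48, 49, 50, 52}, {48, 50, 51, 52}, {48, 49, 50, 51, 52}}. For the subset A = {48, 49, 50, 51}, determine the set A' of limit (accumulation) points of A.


A' = {48, 51, 52}

For each x ∈ X, list the open sets U ∈ τ with x ∈ U, then check whether U ∩ (A ∖ {x}) ≠ ∅ for every such U.
  x = 48: opens ∋ x are {48, 50}, {48, 49, 50}, {48, 50, 51}, {48, 50, 52}, {48, 49, 50, 51}, {48, 49, 50, 52}, {48, 50, 51, 52}, {48, 49, 50, 51, 52}; each meets A ∖ {48}, so x IS a limit point.
  x = 49: open {49} ∋ x has {49} ∩ (A ∖ {49}) = ∅, so x is NOT a limit point.
  x = 50: open {50} ∋ x has {50} ∩ (A ∖ {50}) = ∅, so x is NOT a limit point.
  x = 51: opens ∋ x are {48, 50, 51}, {48, 49, 50, 51}, {48, 50, 51, 52}, {48, 49, 50, 51, 52}; each meets A ∖ {51}, so x IS a limit point.
  x = 52: opens ∋ x are {50, 52}, {48, 50, 52}, {49, 50, 52}, {48, 49, 50, 52}, {48, 50, 51, 52}, {48, 49, 50, 51, 52}; each meets A ∖ {52}, so x IS a limit point.
Collecting: A' = {48, 51, 52}.


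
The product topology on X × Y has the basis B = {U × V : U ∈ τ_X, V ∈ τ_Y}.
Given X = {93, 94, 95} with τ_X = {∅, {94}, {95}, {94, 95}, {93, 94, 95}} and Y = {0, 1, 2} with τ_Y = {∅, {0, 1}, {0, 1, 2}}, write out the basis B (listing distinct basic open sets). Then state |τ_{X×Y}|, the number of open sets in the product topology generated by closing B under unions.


Basis B = {∅ × ∅, {94} × {0, 1}, {95} × {0, 1}, {94} × {0, 1, 2}, {95} × {0, 1, 2}, {94, 95} × {0, 1}, {93, 94, 95} × {0, 1}, {94, 95} × {0, 1, 2}, {93, 94, 95} × {0, 1, 2}}; |τ_{X×Y}| = 14.

Enumerate products U × V with U ∈ τ_X, V ∈ τ_Y (deduplicated):
  ∅ × ∅ = {} (∅)
  {94} × {0, 1} = {(94,0), (94,1)}
  {95} × {0, 1} = {(95,0), (95,1)}
  {94} × {0, 1, 2} = {(94,0), (94,1), (94,2)}
  {95} × {0, 1, 2} = {(95,0), (95,1), (95,2)}
  {94, 95} × {0, 1} = {(94,0), (94,1), (95,0), (95,1)}
  {93, 94, 95} × {0, 1} = {(93,0), (93,1), (94,0), (94,1), (95,0), (95,1)}
  {94, 95} × {0, 1, 2} = {(94,0), (94,1), (94,2), (95,0), (95,1), (95,2)}
  {93, 94, 95} × {0, 1, 2} = {(93,0), (93,1), (93,2), (94,0), (94,1), (94,2), (95,0), (95,1), (95,2)}
These 9 distinct sets form the basis B.
Close under arbitrary unions to get τ_{X×Y}; counting gives |τ_{X×Y}| = 14.


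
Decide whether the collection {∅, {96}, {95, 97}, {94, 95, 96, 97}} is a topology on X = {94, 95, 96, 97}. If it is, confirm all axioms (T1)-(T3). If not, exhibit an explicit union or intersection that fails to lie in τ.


τ is NOT a topology on X.

Axiom (T1): ∅ ∈ τ? Yes; X ∈ τ? Yes.
Axiom (T2/T3): check pairwise unions and intersections of members of τ.
Counterexample for (T2): {96} ∪ {95, 97} = {95, 96, 97} ∉ τ. Therefore τ is NOT a topology.


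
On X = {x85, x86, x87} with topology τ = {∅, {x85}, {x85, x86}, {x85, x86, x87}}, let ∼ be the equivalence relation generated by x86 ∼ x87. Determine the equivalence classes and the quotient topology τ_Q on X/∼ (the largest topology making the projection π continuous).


X/∼ = {[x85], [x86=x87]}; |τ_Q| = 3.

Equivalence classes: [x85], [x86=x87].
Quotient map π: X → X/∼ sends x85 ↦ [x85], x86 ↦ [x86=x87], x87 ↦ [x86=x87].
For each subset V ⊆ X/∼, compute π^{-1}(V) ⊆ X and check whether π^{-1}(V) ∈ τ. V is open in τ_Q iff π^{-1}(V) ∈ τ.
  V = {}: π^{-1}(V) = ∅ ∈ τ ✓.
  V = {[x85]}: π^{-1}(V) = {x85} ∈ τ ✓.
  V = {[x86=x87]}: π^{-1}(V) = {x86, x87} ∉ τ ✗.
  V = {[x85], [x86=x87]}: π^{-1}(V) = {x85, x86, x87} ∈ τ ✓.
Open sets in the quotient: τ_Q = {{}, {[x85]}, {[x85], [x86=x87]}} (3 elements).


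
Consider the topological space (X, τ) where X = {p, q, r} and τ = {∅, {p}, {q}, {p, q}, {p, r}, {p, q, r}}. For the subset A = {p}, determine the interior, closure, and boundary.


int(A) = {p}, cl(A) = {p, r}, ∂A = {r}.

Closed sets in (X, τ) are complements of opens:
  closed(X, τ) = {∅, {q}, {r}, {p, r}, {q, r}, {p, q, r}}.
int(A) = ⋃ {U ∈ τ : U ⊆ A}. Opens contained in A: ∅, {p}.
Taking the union of these: int(A) = {p}.
cl(A) = ⋂ {C closed : A ⊆ C}. Closed sets containing A: {p, r}, {p, q, r}.
Intersecting these: cl(A) = {p, r}.
∂A = cl(A) ∖ int(A) = {p, r} ∖ {p} = {r}.


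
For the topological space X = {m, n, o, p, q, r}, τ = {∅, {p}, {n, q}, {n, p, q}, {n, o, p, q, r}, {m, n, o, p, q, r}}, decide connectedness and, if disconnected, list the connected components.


(X, τ) is connected.

Find clopen sets (U ∈ τ with X ∖ U ∈ τ):
  U = ∅, X ∖ U = {m, n, o, p, q, r} — both open, so U is clopen.
  U = {m, n, o, p, q, r}, X ∖ U = ∅ — both open, so U is clopen.
Only trivial clopens (∅ and X) exist, so (X, τ) is connected.
Compute connected components by grouping points that agree on all clopens:
  component: {m, n, o, p, q, r}


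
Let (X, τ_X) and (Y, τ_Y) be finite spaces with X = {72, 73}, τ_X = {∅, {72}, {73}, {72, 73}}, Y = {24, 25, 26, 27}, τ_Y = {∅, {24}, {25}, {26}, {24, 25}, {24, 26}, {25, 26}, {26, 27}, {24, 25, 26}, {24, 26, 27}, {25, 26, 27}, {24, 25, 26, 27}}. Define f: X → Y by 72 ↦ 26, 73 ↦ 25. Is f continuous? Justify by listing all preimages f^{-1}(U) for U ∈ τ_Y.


f IS continuous.

Compute f^{-1}(U) for each U ∈ τ_Y:
  U = ∅: f^{-1}(U) = ∅ ∈ τ_X ✓.
  U = {24}: f^{-1}(U) = ∅ ∈ τ_X ✓.
  U = {25}: f^{-1}(U) = {73} ∈ τ_X ✓.
  U = {26}: f^{-1}(U) = {72} ∈ τ_X ✓.
  U = {24, 25}: f^{-1}(U) = {73} ∈ τ_X ✓.
  U = {24, 26}: f^{-1}(U) = {72} ∈ τ_X ✓.
  U = {25, 26}: f^{-1}(U) = {72, 73} ∈ τ_X ✓.
  U = {26, 27}: f^{-1}(U) = {72} ∈ τ_X ✓.
  U = {24, 25, 26}: f^{-1}(U) = {72, 73} ∈ τ_X ✓.
  U = {24, 26, 27}: f^{-1}(U) = {72} ∈ τ_X ✓.
  U = {25, 26, 27}: f^{-1}(U) = {72, 73} ∈ τ_X ✓.
  U = {24, 25, 26, 27}: f^{-1}(U) = {72, 73} ∈ τ_X ✓.
Every preimage lies in τ_X, so f IS continuous.


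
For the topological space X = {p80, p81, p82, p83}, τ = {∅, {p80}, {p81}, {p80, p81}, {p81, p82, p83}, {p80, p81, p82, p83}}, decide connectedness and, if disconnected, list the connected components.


(X, τ) is disconnected; components = [{p80}, {p81, p82, p83}].

Find clopen sets (U ∈ τ with X ∖ U ∈ τ):
  U = ∅, X ∖ U = {p80, p81, p82, p83} — both open, so U is clopen.
  U = {p80}, X ∖ U = {p81, p82, p83} — both open, so U is clopen.
  U = {p81, p82, p83}, X ∖ U = {p80} — both open, so U is clopen.
  U = {p80, p81, p82, p83}, X ∖ U = ∅ — both open, so U is clopen.
Nontrivial clopen(s) exist: e.g. {p80}. So (X, τ) is disconnected.
Compute connected components by grouping points that agree on all clopens:
  component: {p80}
  component: {p81, p82, p83}


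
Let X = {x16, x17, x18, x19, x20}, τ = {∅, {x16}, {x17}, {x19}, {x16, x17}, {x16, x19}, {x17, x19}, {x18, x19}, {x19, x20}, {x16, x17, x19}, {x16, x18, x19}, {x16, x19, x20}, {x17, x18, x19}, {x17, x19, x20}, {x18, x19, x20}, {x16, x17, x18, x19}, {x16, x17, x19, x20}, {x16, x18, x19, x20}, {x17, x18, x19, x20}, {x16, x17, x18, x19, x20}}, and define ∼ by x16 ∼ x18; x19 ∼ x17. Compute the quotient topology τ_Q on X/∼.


X/∼ = {[x16=x18], [x17=x19], [x20]}; |τ_Q| = 5.

Equivalence classes: [x16=x18], [x17=x19], [x20].
Quotient map π: X → X/∼ sends x16 ↦ [x16=x18], x17 ↦ [x17=x19], x18 ↦ [x16=x18], x19 ↦ [x17=x19], x20 ↦ [x20].
For each subset V ⊆ X/∼, compute π^{-1}(V) ⊆ X and check whether π^{-1}(V) ∈ τ. V is open in τ_Q iff π^{-1}(V) ∈ τ.
  V = {}: π^{-1}(V) = ∅ ∈ τ ✓.
  V = {[x16=x18]}: π^{-1}(V) = {x16, x18} ∉ τ ✗.
  V = {[x17=x19]}: π^{-1}(V) = {x17, x19} ∈ τ ✓.
  V = {[x16=x18], [x17=x19]}: π^{-1}(V) = {x16, x17, x18, x19} ∈ τ ✓.
  V = {[x20]}: π^{-1}(V) = {x20} ∉ τ ✗.
  V = {[x16=x18], [x20]}: π^{-1}(V) = {x16, x18, x20} ∉ τ ✗.
  V = {[x17=x19], [x20]}: π^{-1}(V) = {x17, x19, x20} ∈ τ ✓.
  V = {[x16=x18], [x17=x19], [x20]}: π^{-1}(V) = {x16, x17, x18, x19, x20} ∈ τ ✓.
Open sets in the quotient: τ_Q = {{}, {[x17=x19]}, {[x16=x18], [x17=x19]}, {[x17=x19], [x20]}, {[x16=x18], [x17=x19], [x20]}} (5 elements).


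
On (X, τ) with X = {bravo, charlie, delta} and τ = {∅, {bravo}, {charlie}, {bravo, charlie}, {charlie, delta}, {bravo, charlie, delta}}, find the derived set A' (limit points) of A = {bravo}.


A' = ∅

For each x ∈ X, list the open sets U ∈ τ with x ∈ U, then check whether U ∩ (A ∖ {x}) ≠ ∅ for every such U.
  x = bravo: open {bravo} ∋ x has {bravo} ∩ (A ∖ {bravo}) = ∅, so x is NOT a limit point.
  x = charlie: open {charlie} ∋ x has {charlie} ∩ (A ∖ {charlie}) = ∅, so x is NOT a limit point.
  x = delta: open {charlie, delta} ∋ x has {charlie, delta} ∩ (A ∖ {delta}) = ∅, so x is NOT a limit point.
Collecting: A' = ∅.


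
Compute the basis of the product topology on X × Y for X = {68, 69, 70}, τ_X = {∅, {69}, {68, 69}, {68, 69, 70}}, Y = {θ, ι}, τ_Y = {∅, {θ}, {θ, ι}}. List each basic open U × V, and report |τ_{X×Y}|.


Basis B = {∅ × ∅, {69} × {θ}, {68, 69} × {θ}, {69} × {θ, ι}, {68, 69, 70} × {θ}, {68, 69} × {θ, ι}, {68, 69, 70} × {θ, ι}}; |τ_{X×Y}| = 10.

Enumerate products U × V with U ∈ τ_X, V ∈ τ_Y (deduplicated):
  ∅ × ∅ = {} (∅)
  {69} × {θ} = {(69,θ)}
  {68, 69} × {θ} = {(68,θ), (69,θ)}
  {69} × {θ, ι} = {(69,θ), (69,ι)}
  {68, 69, 70} × {θ} = {(68,θ), (69,θ), (70,θ)}
  {68, 69} × {θ, ι} = {(68,θ), (68,ι), (69,θ), (69,ι)}
  {68, 69, 70} × {θ, ι} = {(68,θ), (68,ι), (69,θ), (69,ι), (70,θ), (70,ι)}
These 7 distinct sets form the basis B.
Close under arbitrary unions to get τ_{X×Y}; counting gives |τ_{X×Y}| = 10.


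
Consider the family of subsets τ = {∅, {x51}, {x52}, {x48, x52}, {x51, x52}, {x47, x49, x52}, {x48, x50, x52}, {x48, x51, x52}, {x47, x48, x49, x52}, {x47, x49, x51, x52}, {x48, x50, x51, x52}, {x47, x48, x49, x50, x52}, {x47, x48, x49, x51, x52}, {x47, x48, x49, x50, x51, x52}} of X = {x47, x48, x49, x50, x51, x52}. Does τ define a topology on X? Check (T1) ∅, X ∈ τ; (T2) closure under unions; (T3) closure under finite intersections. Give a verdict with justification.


τ IS a topology on X.

Axiom (T1): ∅ ∈ τ? Yes; X ∈ τ? Yes.
Axiom (T2/T3): check pairwise unions and intersections of members of τ.
All pairwise intersections and unions checked — each lies in τ. Therefore τ satisfies (T1), (T2), (T3): it IS a topology on X.


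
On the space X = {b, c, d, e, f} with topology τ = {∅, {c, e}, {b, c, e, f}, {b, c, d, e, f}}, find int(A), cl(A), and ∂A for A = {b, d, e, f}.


int(A) = ∅, cl(A) = {b, c, d, e, f}, ∂A = {b, c, d, e, f}.

Closed sets in (X, τ) are complements of opens:
  closed(X, τ) = {∅, {d}, {b, d, f}, {b, c, d, e, f}}.
int(A) = ⋃ {U ∈ τ : U ⊆ A}. Opens contained in A: ∅.
Taking the union of these: int(A) = ∅.
cl(A) = ⋂ {C closed : A ⊆ C}. Closed sets containing A: {b, c, d, e, f}.
Intersecting these: cl(A) = {b, c, d, e, f}.
∂A = cl(A) ∖ int(A) = {b, c, d, e, f} ∖ ∅ = {b, c, d, e, f}.


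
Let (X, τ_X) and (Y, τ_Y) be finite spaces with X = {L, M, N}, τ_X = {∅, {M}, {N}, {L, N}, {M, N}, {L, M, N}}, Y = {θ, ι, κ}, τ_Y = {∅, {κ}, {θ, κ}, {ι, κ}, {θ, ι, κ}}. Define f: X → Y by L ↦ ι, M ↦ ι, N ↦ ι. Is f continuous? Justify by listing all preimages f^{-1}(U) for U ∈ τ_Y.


f IS continuous.

Compute f^{-1}(U) for each U ∈ τ_Y:
  U = ∅: f^{-1}(U) = ∅ ∈ τ_X ✓.
  U = {κ}: f^{-1}(U) = ∅ ∈ τ_X ✓.
  U = {θ, κ}: f^{-1}(U) = ∅ ∈ τ_X ✓.
  U = {ι, κ}: f^{-1}(U) = {L, M, N} ∈ τ_X ✓.
  U = {θ, ι, κ}: f^{-1}(U) = {L, M, N} ∈ τ_X ✓.
Every preimage lies in τ_X, so f IS continuous.


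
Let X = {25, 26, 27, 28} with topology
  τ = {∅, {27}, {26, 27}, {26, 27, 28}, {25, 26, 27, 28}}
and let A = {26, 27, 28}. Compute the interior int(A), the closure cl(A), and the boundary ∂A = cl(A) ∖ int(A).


int(A) = {26, 27, 28}, cl(A) = {25, 26, 27, 28}, ∂A = {25}.

Closed sets in (X, τ) are complements of opens:
  closed(X, τ) = {∅, {25}, {25, 28}, {25, 26, 28}, {25, 26, 27, 28}}.
int(A) = ⋃ {U ∈ τ : U ⊆ A}. Opens contained in A: ∅, {27}, {26, 27}, {26, 27, 28}.
Taking the union of these: int(A) = {26, 27, 28}.
cl(A) = ⋂ {C closed : A ⊆ C}. Closed sets containing A: {25, 26, 27, 28}.
Intersecting these: cl(A) = {25, 26, 27, 28}.
∂A = cl(A) ∖ int(A) = {25, 26, 27, 28} ∖ {26, 27, 28} = {25}.


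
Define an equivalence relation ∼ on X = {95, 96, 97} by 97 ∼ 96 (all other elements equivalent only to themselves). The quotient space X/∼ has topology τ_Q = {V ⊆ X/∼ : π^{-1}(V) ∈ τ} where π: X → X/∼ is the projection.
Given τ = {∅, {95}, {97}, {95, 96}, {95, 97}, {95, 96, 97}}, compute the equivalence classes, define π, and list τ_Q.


X/∼ = {[95], [96=97]}; |τ_Q| = 3.

Equivalence classes: [95], [96=97].
Quotient map π: X → X/∼ sends 95 ↦ [95], 96 ↦ [96=97], 97 ↦ [96=97].
For each subset V ⊆ X/∼, compute π^{-1}(V) ⊆ X and check whether π^{-1}(V) ∈ τ. V is open in τ_Q iff π^{-1}(V) ∈ τ.
  V = {}: π^{-1}(V) = ∅ ∈ τ ✓.
  V = {[95]}: π^{-1}(V) = {95} ∈ τ ✓.
  V = {[96=97]}: π^{-1}(V) = {96, 97} ∉ τ ✗.
  V = {[95], [96=97]}: π^{-1}(V) = {95, 96, 97} ∈ τ ✓.
Open sets in the quotient: τ_Q = {{}, {[95]}, {[95], [96=97]}} (3 elements).


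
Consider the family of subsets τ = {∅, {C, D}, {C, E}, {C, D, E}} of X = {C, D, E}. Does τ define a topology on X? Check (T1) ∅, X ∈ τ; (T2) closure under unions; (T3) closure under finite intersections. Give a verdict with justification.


τ is NOT a topology on X.

Axiom (T1): ∅ ∈ τ? Yes; X ∈ τ? Yes.
Axiom (T2/T3): check pairwise unions and intersections of members of τ.
Counterexample for (T3): {C, D} ∩ {C, E} = {C} ∉ τ. Therefore τ is NOT a topology.


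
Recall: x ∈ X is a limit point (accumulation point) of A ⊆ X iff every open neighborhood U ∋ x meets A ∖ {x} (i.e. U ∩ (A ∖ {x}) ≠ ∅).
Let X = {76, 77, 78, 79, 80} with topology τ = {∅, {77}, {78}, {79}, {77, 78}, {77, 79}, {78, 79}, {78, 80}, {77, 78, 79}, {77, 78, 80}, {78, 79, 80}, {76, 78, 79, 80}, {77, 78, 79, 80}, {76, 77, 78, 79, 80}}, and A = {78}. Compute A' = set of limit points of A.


A' = {76, 80}

For each x ∈ X, list the open sets U ∈ τ with x ∈ U, then check whether U ∩ (A ∖ {x}) ≠ ∅ for every such U.
  x = 76: opens ∋ x are {76, 78, 79, 80}, {76, 77, 78, 79, 80}; each meets A ∖ {76}, so x IS a limit point.
  x = 77: open {77} ∋ x has {77} ∩ (A ∖ {77}) = ∅, so x is NOT a limit point.
  x = 78: open {78} ∋ x has {78} ∩ (A ∖ {78}) = ∅, so x is NOT a limit point.
  x = 79: open {79} ∋ x has {79} ∩ (A ∖ {79}) = ∅, so x is NOT a limit point.
  x = 80: opens ∋ x are {78, 80}, {77, 78, 80}, {78, 79, 80}, {76, 78, 79, 80}, {77, 78, 79, 80}, {76, 77, 78, 79, 80}; each meets A ∖ {80}, so x IS a limit point.
Collecting: A' = {76, 80}.


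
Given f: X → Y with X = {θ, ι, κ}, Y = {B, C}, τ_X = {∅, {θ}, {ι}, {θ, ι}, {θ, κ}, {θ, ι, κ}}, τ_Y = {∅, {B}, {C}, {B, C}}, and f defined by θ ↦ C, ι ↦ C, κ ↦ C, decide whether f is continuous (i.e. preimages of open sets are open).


f IS continuous.

Compute f^{-1}(U) for each U ∈ τ_Y:
  U = ∅: f^{-1}(U) = ∅ ∈ τ_X ✓.
  U = {B}: f^{-1}(U) = ∅ ∈ τ_X ✓.
  U = {C}: f^{-1}(U) = {θ, ι, κ} ∈ τ_X ✓.
  U = {B, C}: f^{-1}(U) = {θ, ι, κ} ∈ τ_X ✓.
Every preimage lies in τ_X, so f IS continuous.


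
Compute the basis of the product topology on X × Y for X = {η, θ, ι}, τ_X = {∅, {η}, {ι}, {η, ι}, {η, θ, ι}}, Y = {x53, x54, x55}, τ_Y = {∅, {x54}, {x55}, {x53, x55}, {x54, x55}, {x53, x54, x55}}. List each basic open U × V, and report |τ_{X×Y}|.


Basis B = {∅ × ∅, {η} × {x54}, {η} × {x55}, {ι} × {x54}, {ι} × {x55}, {η} × {x53, x55}, {η} × {x54, x55}, {η, ι} × {x54}, {η, ι} × {x55}, {ι} × {x53, x55}, {ι} × {x54, x55}, {η} × {x53, x54, x55}, {η, θ, ι} × {x54}, {η, θ, ι} × {x55}, {ι} × {x53, x54, x55}, {η, ι} × {x53, x55}, {η, ι} × {x54, x55}, {η, ι} × {x53, x54, x55}, {η, θ, ι} × {x53, x55}, {η, θ, ι} × {x54, x55}, {η, θ, ι} × {x53, x54, x55}}; |τ_{X×Y}| = 70.

Enumerate products U × V with U ∈ τ_X, V ∈ τ_Y (deduplicated):
  ∅ × ∅ = {} (∅)
  {η} × {x54} = {(η,x54)}
  {η} × {x55} = {(η,x55)}
  {ι} × {x54} = {(ι,x54)}
  {ι} × {x55} = {(ι,x55)}
  {η} × {x53, x55} = {(η,x53), (η,x55)}
  {η} × {x54, x55} = {(η,x54), (η,x55)}
  {η, ι} × {x54} = {(η,x54), (ι,x54)}
  {η, ι} × {x55} = {(η,x55), (ι,x55)}
  {ι} × {x53, x55} = {(ι,x53), (ι,x55)}
  {ι} × {x54, x55} = {(ι,x54), (ι,x55)}
  {η} × {x53, x54, x55} = {(η,x53), (η,x54), (η,x55)}
  {η, θ, ι} × {x54} = {(η,x54), (θ,x54), (ι,x54)}
  {η, θ, ι} × {x55} = {(η,x55), (θ,x55), (ι,x55)}
  {ι} × {x53, x54, x55} = {(ι,x53), (ι,x54), (ι,x55)}
  {η, ι} × {x53, x55} = {(η,x53), (η,x55), (ι,x53), (ι,x55)}
  {η, ι} × {x54, x55} = {(η,x54), (η,x55), (ι,x54), (ι,x55)}
  {η, ι} × {x53, x54, x55} = {(η,x53), (η,x54), (η,x55), (ι,x53), (ι,x54), (ι,x55)}
  {η, θ, ι} × {x53, x55} = {(η,x53), (η,x55), (θ,x53), (θ,x55), (ι,x53), (ι,x55)}
  {η, θ, ι} × {x54, x55} = {(η,x54), (η,x55), (θ,x54), (θ,x55), (ι,x54), (ι,x55)}
  {η, θ, ι} × {x53, x54, x55} = {(η,x53), (η,x54), (η,x55), (θ,x53), (θ,x54), (θ,x55), (ι,x53), (ι,x54), (ι,x55)}
These 21 distinct sets form the basis B.
Close under arbitrary unions to get τ_{X×Y}; counting gives |τ_{X×Y}| = 70.


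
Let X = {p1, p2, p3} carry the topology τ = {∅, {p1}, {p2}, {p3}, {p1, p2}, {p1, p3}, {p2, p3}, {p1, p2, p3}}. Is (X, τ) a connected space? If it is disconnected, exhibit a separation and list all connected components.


(X, τ) is disconnected; components = [{p1}, {p2}, {p3}].

Find clopen sets (U ∈ τ with X ∖ U ∈ τ):
  U = ∅, X ∖ U = {p1, p2, p3} — both open, so U is clopen.
  U = {p1}, X ∖ U = {p2, p3} — both open, so U is clopen.
  U = {p2}, X ∖ U = {p1, p3} — both open, so U is clopen.
  U = {p3}, X ∖ U = {p1, p2} — both open, so U is clopen.
  U = {p1, p2}, X ∖ U = {p3} — both open, so U is clopen.
  U = {p1, p3}, X ∖ U = {p2} — both open, so U is clopen.
  U = {p2, p3}, X ∖ U = {p1} — both open, so U is clopen.
  U = {p1, p2, p3}, X ∖ U = ∅ — both open, so U is clopen.
Nontrivial clopen(s) exist: e.g. {p2}. So (X, τ) is disconnected.
Compute connected components by grouping points that agree on all clopens:
  component: {p1}
  component: {p2}
  component: {p3}


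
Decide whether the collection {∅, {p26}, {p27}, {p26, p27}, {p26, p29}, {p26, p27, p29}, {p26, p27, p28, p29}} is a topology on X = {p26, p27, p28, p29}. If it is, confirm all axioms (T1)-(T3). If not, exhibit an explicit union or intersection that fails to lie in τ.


τ IS a topology on X.

Axiom (T1): ∅ ∈ τ? Yes; X ∈ τ? Yes.
Axiom (T2/T3): check pairwise unions and intersections of members of τ.
All pairwise intersections and unions checked — each lies in τ. Therefore τ satisfies (T1), (T2), (T3): it IS a topology on X.


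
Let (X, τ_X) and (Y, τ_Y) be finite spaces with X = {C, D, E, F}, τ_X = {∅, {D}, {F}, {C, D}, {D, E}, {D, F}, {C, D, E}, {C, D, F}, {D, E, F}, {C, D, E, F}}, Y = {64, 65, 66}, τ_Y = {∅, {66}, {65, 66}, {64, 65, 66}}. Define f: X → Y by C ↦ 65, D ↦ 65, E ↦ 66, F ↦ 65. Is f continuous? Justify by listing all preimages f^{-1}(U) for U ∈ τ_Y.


f is NOT continuous.

Compute f^{-1}(U) for each U ∈ τ_Y:
  U = ∅: f^{-1}(U) = ∅ ∈ τ_X ✓.
  U = {66}: f^{-1}(U) = {E} ∉ τ_X ✗.
  U = {65, 66}: f^{-1}(U) = {C, D, E, F} ∈ τ_X ✓.
  U = {64, 65, 66}: f^{-1}(U) = {C, D, E, F} ∈ τ_X ✓.
Found U = {66} with f^{-1}(U) = {E} not in τ_X. Therefore f is NOT continuous.


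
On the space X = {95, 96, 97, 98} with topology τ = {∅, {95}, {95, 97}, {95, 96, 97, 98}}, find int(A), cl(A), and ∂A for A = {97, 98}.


int(A) = ∅, cl(A) = {96, 97, 98}, ∂A = {96, 97, 98}.

Closed sets in (X, τ) are complements of opens:
  closed(X, τ) = {∅, {96, 98}, {96, 97, 98}, {95, 96, 97, 98}}.
int(A) = ⋃ {U ∈ τ : U ⊆ A}. Opens contained in A: ∅.
Taking the union of these: int(A) = ∅.
cl(A) = ⋂ {C closed : A ⊆ C}. Closed sets containing A: {96, 97, 98}, {95, 96, 97, 98}.
Intersecting these: cl(A) = {96, 97, 98}.
∂A = cl(A) ∖ int(A) = {96, 97, 98} ∖ ∅ = {96, 97, 98}.


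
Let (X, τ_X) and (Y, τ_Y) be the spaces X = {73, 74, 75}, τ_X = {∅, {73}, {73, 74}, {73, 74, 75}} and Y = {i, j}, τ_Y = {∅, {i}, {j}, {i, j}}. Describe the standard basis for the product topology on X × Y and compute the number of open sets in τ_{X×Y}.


Basis B = {∅ × ∅, {73} × {i}, {73} × {j}, {73} × {i, j}, {73, 74} × {i}, {73, 74} × {j}, {73, 74, 75} × {i}, {73, 74, 75} × {j}, {73, 74} × {i, j}, {73, 74, 75} × {i, j}}; |τ_{X×Y}| = 16.

Enumerate products U × V with U ∈ τ_X, V ∈ τ_Y (deduplicated):
  ∅ × ∅ = {} (∅)
  {73} × {i} = {(73,i)}
  {73} × {j} = {(73,j)}
  {73} × {i, j} = {(73,i), (73,j)}
  {73, 74} × {i} = {(73,i), (74,i)}
  {73, 74} × {j} = {(73,j), (74,j)}
  {73, 74, 75} × {i} = {(73,i), (74,i), (75,i)}
  {73, 74, 75} × {j} = {(73,j), (74,j), (75,j)}
  {73, 74} × {i, j} = {(73,i), (73,j), (74,i), (74,j)}
  {73, 74, 75} × {i, j} = {(73,i), (73,j), (74,i), (74,j), (75,i), (75,j)}
These 10 distinct sets form the basis B.
Close under arbitrary unions to get τ_{X×Y}; counting gives |τ_{X×Y}| = 16.


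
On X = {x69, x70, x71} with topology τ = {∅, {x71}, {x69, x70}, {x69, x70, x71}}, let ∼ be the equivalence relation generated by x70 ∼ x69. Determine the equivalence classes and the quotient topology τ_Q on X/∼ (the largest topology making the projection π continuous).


X/∼ = {[x69=x70], [x71]}; |τ_Q| = 4.

Equivalence classes: [x69=x70], [x71].
Quotient map π: X → X/∼ sends x69 ↦ [x69=x70], x70 ↦ [x69=x70], x71 ↦ [x71].
For each subset V ⊆ X/∼, compute π^{-1}(V) ⊆ X and check whether π^{-1}(V) ∈ τ. V is open in τ_Q iff π^{-1}(V) ∈ τ.
  V = {}: π^{-1}(V) = ∅ ∈ τ ✓.
  V = {[x69=x70]}: π^{-1}(V) = {x69, x70} ∈ τ ✓.
  V = {[x71]}: π^{-1}(V) = {x71} ∈ τ ✓.
  V = {[x69=x70], [x71]}: π^{-1}(V) = {x69, x70, x71} ∈ τ ✓.
Open sets in the quotient: τ_Q = {{}, {[x69=x70]}, {[x71]}, {[x69=x70], [x71]}} (4 elements).


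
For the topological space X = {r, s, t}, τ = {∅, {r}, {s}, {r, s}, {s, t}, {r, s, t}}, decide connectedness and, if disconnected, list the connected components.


(X, τ) is disconnected; components = [{r}, {s, t}].

Find clopen sets (U ∈ τ with X ∖ U ∈ τ):
  U = ∅, X ∖ U = {r, s, t} — both open, so U is clopen.
  U = {r}, X ∖ U = {s, t} — both open, so U is clopen.
  U = {s, t}, X ∖ U = {r} — both open, so U is clopen.
  U = {r, s, t}, X ∖ U = ∅ — both open, so U is clopen.
Nontrivial clopen(s) exist: e.g. {r}. So (X, τ) is disconnected.
Compute connected components by grouping points that agree on all clopens:
  component: {r}
  component: {s, t}


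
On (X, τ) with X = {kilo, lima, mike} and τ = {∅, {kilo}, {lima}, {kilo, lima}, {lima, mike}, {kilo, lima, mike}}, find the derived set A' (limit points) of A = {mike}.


A' = ∅

For each x ∈ X, list the open sets U ∈ τ with x ∈ U, then check whether U ∩ (A ∖ {x}) ≠ ∅ for every such U.
  x = kilo: open {kilo} ∋ x has {kilo} ∩ (A ∖ {kilo}) = ∅, so x is NOT a limit point.
  x = lima: open {lima} ∋ x has {lima} ∩ (A ∖ {lima}) = ∅, so x is NOT a limit point.
  x = mike: open {lima, mike} ∋ x has {lima, mike} ∩ (A ∖ {mike}) = ∅, so x is NOT a limit point.
Collecting: A' = ∅.


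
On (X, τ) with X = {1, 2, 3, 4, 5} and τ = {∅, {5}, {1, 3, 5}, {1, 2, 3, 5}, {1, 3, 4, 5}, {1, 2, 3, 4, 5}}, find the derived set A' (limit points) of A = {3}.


A' = {1, 2, 4}

For each x ∈ X, list the open sets U ∈ τ with x ∈ U, then check whether U ∩ (A ∖ {x}) ≠ ∅ for every such U.
  x = 1: opens ∋ x are {1, 3, 5}, {1, 2, 3, 5}, {1, 3, 4, 5}, {1, 2, 3, 4, 5}; each meets A ∖ {1}, so x IS a limit point.
  x = 2: opens ∋ x are {1, 2, 3, 5}, {1, 2, 3, 4, 5}; each meets A ∖ {2}, so x IS a limit point.
  x = 3: open {1, 3, 5} ∋ x has {1, 3, 5} ∩ (A ∖ {3}) = ∅, so x is NOT a limit point.
  x = 4: opens ∋ x are {1, 3, 4, 5}, {1, 2, 3, 4, 5}; each meets A ∖ {4}, so x IS a limit point.
  x = 5: open {5} ∋ x has {5} ∩ (A ∖ {5}) = ∅, so x is NOT a limit point.
Collecting: A' = {1, 2, 4}.


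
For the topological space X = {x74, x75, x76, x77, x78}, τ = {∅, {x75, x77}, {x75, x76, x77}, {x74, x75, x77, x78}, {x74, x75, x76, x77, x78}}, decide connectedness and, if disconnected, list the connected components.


(X, τ) is connected.

Find clopen sets (U ∈ τ with X ∖ U ∈ τ):
  U = ∅, X ∖ U = {x74, x75, x76, x77, x78} — both open, so U is clopen.
  U = {x74, x75, x76, x77, x78}, X ∖ U = ∅ — both open, so U is clopen.
Only trivial clopens (∅ and X) exist, so (X, τ) is connected.
Compute connected components by grouping points that agree on all clopens:
  component: {x74, x75, x76, x77, x78}


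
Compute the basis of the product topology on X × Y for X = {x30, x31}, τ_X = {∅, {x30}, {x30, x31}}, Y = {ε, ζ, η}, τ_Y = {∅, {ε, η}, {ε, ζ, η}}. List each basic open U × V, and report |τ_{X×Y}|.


Basis B = {∅ × ∅, {x30} × {ε, η}, {x30} × {ε, ζ, η}, {x30, x31} × {ε, η}, {x30, x31} × {ε, ζ, η}}; |τ_{X×Y}| = 6.

Enumerate products U × V with U ∈ τ_X, V ∈ τ_Y (deduplicated):
  ∅ × ∅ = {} (∅)
  {x30} × {ε, η} = {(x30,ε), (x30,η)}
  {x30} × {ε, ζ, η} = {(x30,ε), (x30,ζ), (x30,η)}
  {x30, x31} × {ε, η} = {(x30,ε), (x30,η), (x31,ε), (x31,η)}
  {x30, x31} × {ε, ζ, η} = {(x30,ε), (x30,ζ), (x30,η), (x31,ε), (x31,ζ), (x31,η)}
These 5 distinct sets form the basis B.
Close under arbitrary unions to get τ_{X×Y}; counting gives |τ_{X×Y}| = 6.


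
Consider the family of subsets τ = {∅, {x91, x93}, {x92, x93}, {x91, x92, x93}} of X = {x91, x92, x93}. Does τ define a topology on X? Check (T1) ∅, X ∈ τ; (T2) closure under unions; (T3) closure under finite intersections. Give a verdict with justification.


τ is NOT a topology on X.

Axiom (T1): ∅ ∈ τ? Yes; X ∈ τ? Yes.
Axiom (T2/T3): check pairwise unions and intersections of members of τ.
Counterexample for (T3): {x91, x93} ∩ {x92, x93} = {x93} ∉ τ. Therefore τ is NOT a topology.


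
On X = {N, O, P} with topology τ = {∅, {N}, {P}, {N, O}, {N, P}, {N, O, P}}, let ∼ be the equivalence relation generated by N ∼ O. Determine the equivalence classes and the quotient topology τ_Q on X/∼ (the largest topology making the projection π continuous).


X/∼ = {[N=O], [P]}; |τ_Q| = 4.

Equivalence classes: [N=O], [P].
Quotient map π: X → X/∼ sends N ↦ [N=O], O ↦ [N=O], P ↦ [P].
For each subset V ⊆ X/∼, compute π^{-1}(V) ⊆ X and check whether π^{-1}(V) ∈ τ. V is open in τ_Q iff π^{-1}(V) ∈ τ.
  V = {}: π^{-1}(V) = ∅ ∈ τ ✓.
  V = {[N=O]}: π^{-1}(V) = {N, O} ∈ τ ✓.
  V = {[P]}: π^{-1}(V) = {P} ∈ τ ✓.
  V = {[N=O], [P]}: π^{-1}(V) = {N, O, P} ∈ τ ✓.
Open sets in the quotient: τ_Q = {{}, {[N=O]}, {[P]}, {[N=O], [P]}} (4 elements).


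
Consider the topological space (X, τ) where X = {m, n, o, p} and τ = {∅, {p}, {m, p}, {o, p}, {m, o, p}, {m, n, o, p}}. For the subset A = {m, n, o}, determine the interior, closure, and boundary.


int(A) = ∅, cl(A) = {m, n, o}, ∂A = {m, n, o}.

Closed sets in (X, τ) are complements of opens:
  closed(X, τ) = {∅, {n}, {m, n}, {n, o}, {m, n, o}, {m, n, o, p}}.
int(A) = ⋃ {U ∈ τ : U ⊆ A}. Opens contained in A: ∅.
Taking the union of these: int(A) = ∅.
cl(A) = ⋂ {C closed : A ⊆ C}. Closed sets containing A: {m, n, o}, {m, n, o, p}.
Intersecting these: cl(A) = {m, n, o}.
∂A = cl(A) ∖ int(A) = {m, n, o} ∖ ∅ = {m, n, o}.


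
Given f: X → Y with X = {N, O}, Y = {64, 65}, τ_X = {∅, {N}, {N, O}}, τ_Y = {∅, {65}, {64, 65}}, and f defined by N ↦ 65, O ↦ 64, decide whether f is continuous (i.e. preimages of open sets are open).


f IS continuous.

Compute f^{-1}(U) for each U ∈ τ_Y:
  U = ∅: f^{-1}(U) = ∅ ∈ τ_X ✓.
  U = {65}: f^{-1}(U) = {N} ∈ τ_X ✓.
  U = {64, 65}: f^{-1}(U) = {N, O} ∈ τ_X ✓.
Every preimage lies in τ_X, so f IS continuous.


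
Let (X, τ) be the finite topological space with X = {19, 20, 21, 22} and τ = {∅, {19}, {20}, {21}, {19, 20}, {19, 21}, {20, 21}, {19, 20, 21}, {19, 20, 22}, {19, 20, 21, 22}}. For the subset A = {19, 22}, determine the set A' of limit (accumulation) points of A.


A' = {22}

For each x ∈ X, list the open sets U ∈ τ with x ∈ U, then check whether U ∩ (A ∖ {x}) ≠ ∅ for every such U.
  x = 19: open {19} ∋ x has {19} ∩ (A ∖ {19}) = ∅, so x is NOT a limit point.
  x = 20: open {20} ∋ x has {20} ∩ (A ∖ {20}) = ∅, so x is NOT a limit point.
  x = 21: open {21} ∋ x has {21} ∩ (A ∖ {21}) = ∅, so x is NOT a limit point.
  x = 22: opens ∋ x are {19, 20, 22}, {19, 20, 21, 22}; each meets A ∖ {22}, so x IS a limit point.
Collecting: A' = {22}.


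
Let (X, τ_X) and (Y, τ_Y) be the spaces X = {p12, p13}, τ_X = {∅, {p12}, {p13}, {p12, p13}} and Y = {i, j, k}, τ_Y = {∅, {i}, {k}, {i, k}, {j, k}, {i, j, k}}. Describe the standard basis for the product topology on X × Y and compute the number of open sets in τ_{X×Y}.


Basis B = {∅ × ∅, {p12} × {i}, {p12} × {k}, {p13} × {i}, {p13} × {k}, {p12} × {i, k}, {p12, p13} × {i}, {p12} × {j, k}, {p12, p13} × {k}, {p13} × {i, k}, {p13} × {j, k}, {p12} × {i, j, k}, {p13} × {i, j, k}, {p12, p13} × {i, k}, {p12, p13} × {j, k}, {p12, p13} × {i, j, k}}; |τ_{X×Y}| = 36.

Enumerate products U × V with U ∈ τ_X, V ∈ τ_Y (deduplicated):
  ∅ × ∅ = {} (∅)
  {p12} × {i} = {(p12,i)}
  {p12} × {k} = {(p12,k)}
  {p13} × {i} = {(p13,i)}
  {p13} × {k} = {(p13,k)}
  {p12} × {i, k} = {(p12,i), (p12,k)}
  {p12, p13} × {i} = {(p12,i), (p13,i)}
  {p12} × {j, k} = {(p12,j), (p12,k)}
  {p12, p13} × {k} = {(p12,k), (p13,k)}
  {p13} × {i, k} = {(p13,i), (p13,k)}
  {p13} × {j, k} = {(p13,j), (p13,k)}
  {p12} × {i, j, k} = {(p12,i), (p12,j), (p12,k)}
  {p13} × {i, j, k} = {(p13,i), (p13,j), (p13,k)}
  {p12, p13} × {i, k} = {(p12,i), (p12,k), (p13,i), (p13,k)}
  {p12, p13} × {j, k} = {(p12,j), (p12,k), (p13,j), (p13,k)}
  {p12, p13} × {i, j, k} = {(p12,i), (p12,j), (p12,k), (p13,i), (p13,j), (p13,k)}
These 16 distinct sets form the basis B.
Close under arbitrary unions to get τ_{X×Y}; counting gives |τ_{X×Y}| = 36.


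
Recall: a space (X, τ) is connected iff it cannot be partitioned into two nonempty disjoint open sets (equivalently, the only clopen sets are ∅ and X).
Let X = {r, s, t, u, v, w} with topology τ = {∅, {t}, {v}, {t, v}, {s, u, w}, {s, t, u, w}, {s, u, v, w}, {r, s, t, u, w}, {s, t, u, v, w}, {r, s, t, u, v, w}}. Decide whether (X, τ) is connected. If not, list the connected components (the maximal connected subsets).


(X, τ) is disconnected; components = [{v}, {r, s, t, u, w}].

Find clopen sets (U ∈ τ with X ∖ U ∈ τ):
  U = ∅, X ∖ U = {r, s, t, u, v, w} — both open, so U is clopen.
  U = {v}, X ∖ U = {r, s, t, u, w} — both open, so U is clopen.
  U = {r, s, t, u, w}, X ∖ U = {v} — both open, so U is clopen.
  U = {r, s, t, u, v, w}, X ∖ U = ∅ — both open, so U is clopen.
Nontrivial clopen(s) exist: e.g. {r, s, t, u, w}. So (X, τ) is disconnected.
Compute connected components by grouping points that agree on all clopens:
  component: {v}
  component: {r, s, t, u, w}


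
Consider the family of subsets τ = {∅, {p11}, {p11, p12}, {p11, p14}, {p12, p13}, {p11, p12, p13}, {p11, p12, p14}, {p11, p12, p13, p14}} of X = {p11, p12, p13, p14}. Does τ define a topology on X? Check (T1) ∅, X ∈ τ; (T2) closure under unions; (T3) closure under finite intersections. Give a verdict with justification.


τ is NOT a topology on X.

Axiom (T1): ∅ ∈ τ? Yes; X ∈ τ? Yes.
Axiom (T2/T3): check pairwise unions and intersections of members of τ.
Counterexample for (T3): {p11, p12} ∩ {p12, p13} = {p12} ∉ τ. Therefore τ is NOT a topology.


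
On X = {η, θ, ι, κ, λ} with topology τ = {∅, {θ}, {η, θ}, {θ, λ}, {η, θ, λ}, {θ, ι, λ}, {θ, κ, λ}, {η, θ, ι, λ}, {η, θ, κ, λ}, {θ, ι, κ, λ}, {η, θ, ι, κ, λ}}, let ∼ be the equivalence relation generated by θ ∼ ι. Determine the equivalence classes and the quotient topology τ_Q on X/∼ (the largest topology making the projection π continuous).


X/∼ = {[η], [θ=ι], [κ], [λ]}; |τ_Q| = 5.

Equivalence classes: [η], [θ=ι], [κ], [λ].
Quotient map π: X → X/∼ sends η ↦ [η], θ ↦ [θ=ι], ι ↦ [θ=ι], κ ↦ [κ], λ ↦ [λ].
For each subset V ⊆ X/∼, compute π^{-1}(V) ⊆ X and check whether π^{-1}(V) ∈ τ. V is open in τ_Q iff π^{-1}(V) ∈ τ.
  V = {}: π^{-1}(V) = ∅ ∈ τ ✓.
  V = {[η]}: π^{-1}(V) = {η} ∉ τ ✗.
  V = {[θ=ι]}: π^{-1}(V) = {θ, ι} ∉ τ ✗.
  V = {[η], [θ=ι]}: π^{-1}(V) = {η, θ, ι} ∉ τ ✗.
  V = {[κ]}: π^{-1}(V) = {κ} ∉ τ ✗.
  V = {[η], [κ]}: π^{-1}(V) = {η, κ} ∉ τ ✗.
  V = {[θ=ι], [κ]}: π^{-1}(V) = {θ, ι, κ} ∉ τ ✗.
  V = {[η], [θ=ι], [κ]}: π^{-1}(V) = {η, θ, ι, κ} ∉ τ ✗.
  V = {[λ]}: π^{-1}(V) = {λ} ∉ τ ✗.
  V = {[η], [λ]}: π^{-1}(V) = {η, λ} ∉ τ ✗.
  V = {[θ=ι], [λ]}: π^{-1}(V) = {θ, ι, λ} ∈ τ ✓.
  V = {[η], [θ=ι], [λ]}: π^{-1}(V) = {η, θ, ι, λ} ∈ τ ✓.
  V = {[κ], [λ]}: π^{-1}(V) = {κ, λ} ∉ τ ✗.
  V = {[η], [κ], [λ]}: π^{-1}(V) = {η, κ, λ} ∉ τ ✗.
  V = {[θ=ι], [κ], [λ]}: π^{-1}(V) = {θ, ι, κ, λ} ∈ τ ✓.
  V = {[η], [θ=ι], [κ], [λ]}: π^{-1}(V) = {η, θ, ι, κ, λ} ∈ τ ✓.
Open sets in the quotient: τ_Q = {{}, {[θ=ι], [λ]}, {[η], [θ=ι], [λ]}, {[θ=ι], [κ], [λ]}, {[η], [θ=ι], [κ], [λ]}} (5 elements).


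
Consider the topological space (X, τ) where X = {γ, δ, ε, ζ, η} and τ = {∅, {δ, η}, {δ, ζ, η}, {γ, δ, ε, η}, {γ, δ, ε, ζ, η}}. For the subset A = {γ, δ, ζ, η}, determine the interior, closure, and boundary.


int(A) = {δ, ζ, η}, cl(A) = {γ, δ, ε, ζ, η}, ∂A = {γ, ε}.

Closed sets in (X, τ) are complements of opens:
  closed(X, τ) = {∅, {ζ}, {γ, ε}, {γ, ε, ζ}, {γ, δ, ε, ζ, η}}.
int(A) = ⋃ {U ∈ τ : U ⊆ A}. Opens contained in A: ∅, {δ, η}, {δ, ζ, η}.
Taking the union of these: int(A) = {δ, ζ, η}.
cl(A) = ⋂ {C closed : A ⊆ C}. Closed sets containing A: {γ, δ, ε, ζ, η}.
Intersecting these: cl(A) = {γ, δ, ε, ζ, η}.
∂A = cl(A) ∖ int(A) = {γ, δ, ε, ζ, η} ∖ {δ, ζ, η} = {γ, ε}.


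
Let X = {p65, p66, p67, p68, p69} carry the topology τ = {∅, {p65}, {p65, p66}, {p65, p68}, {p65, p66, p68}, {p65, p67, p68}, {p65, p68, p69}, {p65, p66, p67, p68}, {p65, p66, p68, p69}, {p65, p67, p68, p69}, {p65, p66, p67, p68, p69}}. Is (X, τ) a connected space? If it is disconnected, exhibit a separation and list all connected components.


(X, τ) is connected.

Find clopen sets (U ∈ τ with X ∖ U ∈ τ):
  U = ∅, X ∖ U = {p65, p66, p67, p68, p69} — both open, so U is clopen.
  U = {p65, p66, p67, p68, p69}, X ∖ U = ∅ — both open, so U is clopen.
Only trivial clopens (∅ and X) exist, so (X, τ) is connected.
Compute connected components by grouping points that agree on all clopens:
  component: {p65, p66, p67, p68, p69}


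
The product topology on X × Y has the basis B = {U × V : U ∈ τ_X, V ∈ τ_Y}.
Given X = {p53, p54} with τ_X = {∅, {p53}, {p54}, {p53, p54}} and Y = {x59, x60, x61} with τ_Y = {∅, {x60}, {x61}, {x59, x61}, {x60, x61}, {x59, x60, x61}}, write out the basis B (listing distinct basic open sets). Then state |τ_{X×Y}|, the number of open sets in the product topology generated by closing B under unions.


Basis B = {∅ × ∅, {p53} × {x60}, {p53} × {x61}, {p54} × {x60}, {p54} × {x61}, {p53} × {x59, x61}, {p53} × {x60, x61}, {p53, p54} × {x60}, {p53, p54} × {x61}, {p54} × {x59, x61}, {p54} × {x60, x61}, {p53} × {x59, x60, x61}, {p54} × {x59, x60, x61}, {p53, p54} × {x59, x61}, {p53, p54} × {x60, x61}, {p53, p54} × {x59, x60, x61}}; |τ_{X×Y}| = 36.

Enumerate products U × V with U ∈ τ_X, V ∈ τ_Y (deduplicated):
  ∅ × ∅ = {} (∅)
  {p53} × {x60} = {(p53,x60)}
  {p53} × {x61} = {(p53,x61)}
  {p54} × {x60} = {(p54,x60)}
  {p54} × {x61} = {(p54,x61)}
  {p53} × {x59, x61} = {(p53,x59), (p53,x61)}
  {p53} × {x60, x61} = {(p53,x60), (p53,x61)}
  {p53, p54} × {x60} = {(p53,x60), (p54,x60)}
  {p53, p54} × {x61} = {(p53,x61), (p54,x61)}
  {p54} × {x59, x61} = {(p54,x59), (p54,x61)}
  {p54} × {x60, x61} = {(p54,x60), (p54,x61)}
  {p53} × {x59, x60, x61} = {(p53,x59), (p53,x60), (p53,x61)}
  {p54} × {x59, x60, x61} = {(p54,x59), (p54,x60), (p54,x61)}
  {p53, p54} × {x59, x61} = {(p53,x59), (p53,x61), (p54,x59), (p54,x61)}
  {p53, p54} × {x60, x61} = {(p53,x60), (p53,x61), (p54,x60), (p54,x61)}
  {p53, p54} × {x59, x60, x61} = {(p53,x59), (p53,x60), (p53,x61), (p54,x59), (p54,x60), (p54,x61)}
These 16 distinct sets form the basis B.
Close under arbitrary unions to get τ_{X×Y}; counting gives |τ_{X×Y}| = 36.
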